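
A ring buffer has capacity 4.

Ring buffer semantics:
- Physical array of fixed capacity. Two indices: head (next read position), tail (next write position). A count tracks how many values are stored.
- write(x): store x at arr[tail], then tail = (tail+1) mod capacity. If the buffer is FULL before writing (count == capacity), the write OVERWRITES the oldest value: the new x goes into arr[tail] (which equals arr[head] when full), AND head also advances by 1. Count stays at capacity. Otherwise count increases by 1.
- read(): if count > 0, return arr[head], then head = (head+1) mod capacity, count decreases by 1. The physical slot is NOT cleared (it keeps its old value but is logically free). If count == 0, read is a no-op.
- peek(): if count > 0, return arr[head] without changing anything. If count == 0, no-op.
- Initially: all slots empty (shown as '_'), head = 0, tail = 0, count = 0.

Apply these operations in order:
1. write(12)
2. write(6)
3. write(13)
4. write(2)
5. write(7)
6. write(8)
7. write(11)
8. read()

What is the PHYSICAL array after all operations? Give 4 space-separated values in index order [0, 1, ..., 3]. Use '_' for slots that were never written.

After op 1 (write(12)): arr=[12 _ _ _] head=0 tail=1 count=1
After op 2 (write(6)): arr=[12 6 _ _] head=0 tail=2 count=2
After op 3 (write(13)): arr=[12 6 13 _] head=0 tail=3 count=3
After op 4 (write(2)): arr=[12 6 13 2] head=0 tail=0 count=4
After op 5 (write(7)): arr=[7 6 13 2] head=1 tail=1 count=4
After op 6 (write(8)): arr=[7 8 13 2] head=2 tail=2 count=4
After op 7 (write(11)): arr=[7 8 11 2] head=3 tail=3 count=4
After op 8 (read()): arr=[7 8 11 2] head=0 tail=3 count=3

Answer: 7 8 11 2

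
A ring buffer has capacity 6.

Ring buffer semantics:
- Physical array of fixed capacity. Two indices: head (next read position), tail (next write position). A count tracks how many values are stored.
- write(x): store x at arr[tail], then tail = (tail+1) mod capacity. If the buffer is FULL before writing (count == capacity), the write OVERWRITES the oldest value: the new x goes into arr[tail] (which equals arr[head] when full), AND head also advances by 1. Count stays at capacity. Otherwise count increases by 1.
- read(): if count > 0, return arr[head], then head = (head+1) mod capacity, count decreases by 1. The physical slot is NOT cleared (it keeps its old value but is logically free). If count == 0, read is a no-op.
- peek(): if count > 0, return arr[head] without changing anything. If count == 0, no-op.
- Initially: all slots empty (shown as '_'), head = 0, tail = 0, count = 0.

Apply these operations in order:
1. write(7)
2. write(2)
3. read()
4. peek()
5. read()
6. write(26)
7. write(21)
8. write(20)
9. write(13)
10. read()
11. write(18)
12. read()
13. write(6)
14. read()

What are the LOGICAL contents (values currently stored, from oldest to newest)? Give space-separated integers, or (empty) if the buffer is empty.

Answer: 13 18 6

Derivation:
After op 1 (write(7)): arr=[7 _ _ _ _ _] head=0 tail=1 count=1
After op 2 (write(2)): arr=[7 2 _ _ _ _] head=0 tail=2 count=2
After op 3 (read()): arr=[7 2 _ _ _ _] head=1 tail=2 count=1
After op 4 (peek()): arr=[7 2 _ _ _ _] head=1 tail=2 count=1
After op 5 (read()): arr=[7 2 _ _ _ _] head=2 tail=2 count=0
After op 6 (write(26)): arr=[7 2 26 _ _ _] head=2 tail=3 count=1
After op 7 (write(21)): arr=[7 2 26 21 _ _] head=2 tail=4 count=2
After op 8 (write(20)): arr=[7 2 26 21 20 _] head=2 tail=5 count=3
After op 9 (write(13)): arr=[7 2 26 21 20 13] head=2 tail=0 count=4
After op 10 (read()): arr=[7 2 26 21 20 13] head=3 tail=0 count=3
After op 11 (write(18)): arr=[18 2 26 21 20 13] head=3 tail=1 count=4
After op 12 (read()): arr=[18 2 26 21 20 13] head=4 tail=1 count=3
After op 13 (write(6)): arr=[18 6 26 21 20 13] head=4 tail=2 count=4
After op 14 (read()): arr=[18 6 26 21 20 13] head=5 tail=2 count=3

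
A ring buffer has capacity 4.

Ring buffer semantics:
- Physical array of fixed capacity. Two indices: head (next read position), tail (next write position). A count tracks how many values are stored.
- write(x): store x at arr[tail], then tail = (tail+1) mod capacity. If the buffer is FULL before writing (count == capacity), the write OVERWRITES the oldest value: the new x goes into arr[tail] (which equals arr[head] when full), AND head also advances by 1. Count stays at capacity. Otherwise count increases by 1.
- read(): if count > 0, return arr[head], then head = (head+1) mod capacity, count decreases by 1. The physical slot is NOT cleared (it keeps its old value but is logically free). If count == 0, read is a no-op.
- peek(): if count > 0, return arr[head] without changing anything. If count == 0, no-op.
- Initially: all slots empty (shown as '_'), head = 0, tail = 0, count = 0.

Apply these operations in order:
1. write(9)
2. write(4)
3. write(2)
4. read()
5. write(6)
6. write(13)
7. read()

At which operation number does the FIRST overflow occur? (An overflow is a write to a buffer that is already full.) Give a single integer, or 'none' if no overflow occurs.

After op 1 (write(9)): arr=[9 _ _ _] head=0 tail=1 count=1
After op 2 (write(4)): arr=[9 4 _ _] head=0 tail=2 count=2
After op 3 (write(2)): arr=[9 4 2 _] head=0 tail=3 count=3
After op 4 (read()): arr=[9 4 2 _] head=1 tail=3 count=2
After op 5 (write(6)): arr=[9 4 2 6] head=1 tail=0 count=3
After op 6 (write(13)): arr=[13 4 2 6] head=1 tail=1 count=4
After op 7 (read()): arr=[13 4 2 6] head=2 tail=1 count=3

Answer: none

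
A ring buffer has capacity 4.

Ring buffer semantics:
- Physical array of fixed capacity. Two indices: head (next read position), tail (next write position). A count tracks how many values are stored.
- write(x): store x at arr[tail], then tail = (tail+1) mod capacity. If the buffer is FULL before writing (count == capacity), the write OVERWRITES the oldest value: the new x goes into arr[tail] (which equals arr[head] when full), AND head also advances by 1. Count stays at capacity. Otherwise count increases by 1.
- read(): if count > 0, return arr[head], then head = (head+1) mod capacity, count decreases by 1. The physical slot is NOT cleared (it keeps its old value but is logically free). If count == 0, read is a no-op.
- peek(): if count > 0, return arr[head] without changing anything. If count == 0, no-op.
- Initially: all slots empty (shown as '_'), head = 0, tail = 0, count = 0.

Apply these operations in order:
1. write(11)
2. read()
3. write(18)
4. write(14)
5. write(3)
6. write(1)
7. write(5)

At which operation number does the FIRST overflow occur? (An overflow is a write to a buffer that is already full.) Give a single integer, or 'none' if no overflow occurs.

After op 1 (write(11)): arr=[11 _ _ _] head=0 tail=1 count=1
After op 2 (read()): arr=[11 _ _ _] head=1 tail=1 count=0
After op 3 (write(18)): arr=[11 18 _ _] head=1 tail=2 count=1
After op 4 (write(14)): arr=[11 18 14 _] head=1 tail=3 count=2
After op 5 (write(3)): arr=[11 18 14 3] head=1 tail=0 count=3
After op 6 (write(1)): arr=[1 18 14 3] head=1 tail=1 count=4
After op 7 (write(5)): arr=[1 5 14 3] head=2 tail=2 count=4

Answer: 7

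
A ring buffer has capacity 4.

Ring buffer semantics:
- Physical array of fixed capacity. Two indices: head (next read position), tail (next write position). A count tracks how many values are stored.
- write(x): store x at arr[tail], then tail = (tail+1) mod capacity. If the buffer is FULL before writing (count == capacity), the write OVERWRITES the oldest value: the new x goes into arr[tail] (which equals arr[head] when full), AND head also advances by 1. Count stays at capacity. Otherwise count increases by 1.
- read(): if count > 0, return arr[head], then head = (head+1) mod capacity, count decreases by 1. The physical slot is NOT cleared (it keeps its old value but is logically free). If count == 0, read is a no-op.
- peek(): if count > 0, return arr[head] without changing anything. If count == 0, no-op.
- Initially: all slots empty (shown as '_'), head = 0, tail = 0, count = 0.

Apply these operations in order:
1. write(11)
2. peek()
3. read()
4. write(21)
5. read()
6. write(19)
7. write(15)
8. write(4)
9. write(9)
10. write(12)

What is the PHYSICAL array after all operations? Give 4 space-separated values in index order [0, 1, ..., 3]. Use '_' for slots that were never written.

Answer: 4 9 12 15

Derivation:
After op 1 (write(11)): arr=[11 _ _ _] head=0 tail=1 count=1
After op 2 (peek()): arr=[11 _ _ _] head=0 tail=1 count=1
After op 3 (read()): arr=[11 _ _ _] head=1 tail=1 count=0
After op 4 (write(21)): arr=[11 21 _ _] head=1 tail=2 count=1
After op 5 (read()): arr=[11 21 _ _] head=2 tail=2 count=0
After op 6 (write(19)): arr=[11 21 19 _] head=2 tail=3 count=1
After op 7 (write(15)): arr=[11 21 19 15] head=2 tail=0 count=2
After op 8 (write(4)): arr=[4 21 19 15] head=2 tail=1 count=3
After op 9 (write(9)): arr=[4 9 19 15] head=2 tail=2 count=4
After op 10 (write(12)): arr=[4 9 12 15] head=3 tail=3 count=4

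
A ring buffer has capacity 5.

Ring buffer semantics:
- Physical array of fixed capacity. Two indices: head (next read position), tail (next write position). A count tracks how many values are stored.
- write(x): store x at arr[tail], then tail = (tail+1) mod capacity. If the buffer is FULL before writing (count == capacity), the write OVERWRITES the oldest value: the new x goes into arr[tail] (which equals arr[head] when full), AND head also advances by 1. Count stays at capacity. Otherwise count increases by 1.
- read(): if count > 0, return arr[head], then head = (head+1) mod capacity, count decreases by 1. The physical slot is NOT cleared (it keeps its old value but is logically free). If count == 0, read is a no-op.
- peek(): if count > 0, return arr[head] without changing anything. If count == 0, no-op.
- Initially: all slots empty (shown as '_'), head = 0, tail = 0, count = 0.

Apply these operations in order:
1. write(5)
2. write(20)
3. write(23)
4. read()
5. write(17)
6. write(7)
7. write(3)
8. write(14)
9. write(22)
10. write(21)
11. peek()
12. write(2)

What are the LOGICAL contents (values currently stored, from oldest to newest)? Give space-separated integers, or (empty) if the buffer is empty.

After op 1 (write(5)): arr=[5 _ _ _ _] head=0 tail=1 count=1
After op 2 (write(20)): arr=[5 20 _ _ _] head=0 tail=2 count=2
After op 3 (write(23)): arr=[5 20 23 _ _] head=0 tail=3 count=3
After op 4 (read()): arr=[5 20 23 _ _] head=1 tail=3 count=2
After op 5 (write(17)): arr=[5 20 23 17 _] head=1 tail=4 count=3
After op 6 (write(7)): arr=[5 20 23 17 7] head=1 tail=0 count=4
After op 7 (write(3)): arr=[3 20 23 17 7] head=1 tail=1 count=5
After op 8 (write(14)): arr=[3 14 23 17 7] head=2 tail=2 count=5
After op 9 (write(22)): arr=[3 14 22 17 7] head=3 tail=3 count=5
After op 10 (write(21)): arr=[3 14 22 21 7] head=4 tail=4 count=5
After op 11 (peek()): arr=[3 14 22 21 7] head=4 tail=4 count=5
After op 12 (write(2)): arr=[3 14 22 21 2] head=0 tail=0 count=5

Answer: 3 14 22 21 2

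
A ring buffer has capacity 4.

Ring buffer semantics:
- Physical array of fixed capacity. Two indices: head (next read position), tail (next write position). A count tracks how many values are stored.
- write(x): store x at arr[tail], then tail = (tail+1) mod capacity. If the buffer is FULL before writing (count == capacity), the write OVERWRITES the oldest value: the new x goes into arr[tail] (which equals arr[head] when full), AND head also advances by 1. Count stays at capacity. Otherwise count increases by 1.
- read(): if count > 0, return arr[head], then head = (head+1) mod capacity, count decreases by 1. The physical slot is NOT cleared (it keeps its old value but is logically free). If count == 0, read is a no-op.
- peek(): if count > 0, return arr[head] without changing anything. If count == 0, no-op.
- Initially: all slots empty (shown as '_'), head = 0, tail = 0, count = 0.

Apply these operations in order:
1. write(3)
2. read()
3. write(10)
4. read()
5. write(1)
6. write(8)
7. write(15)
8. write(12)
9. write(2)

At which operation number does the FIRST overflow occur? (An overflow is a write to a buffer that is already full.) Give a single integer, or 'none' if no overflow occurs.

Answer: 9

Derivation:
After op 1 (write(3)): arr=[3 _ _ _] head=0 tail=1 count=1
After op 2 (read()): arr=[3 _ _ _] head=1 tail=1 count=0
After op 3 (write(10)): arr=[3 10 _ _] head=1 tail=2 count=1
After op 4 (read()): arr=[3 10 _ _] head=2 tail=2 count=0
After op 5 (write(1)): arr=[3 10 1 _] head=2 tail=3 count=1
After op 6 (write(8)): arr=[3 10 1 8] head=2 tail=0 count=2
After op 7 (write(15)): arr=[15 10 1 8] head=2 tail=1 count=3
After op 8 (write(12)): arr=[15 12 1 8] head=2 tail=2 count=4
After op 9 (write(2)): arr=[15 12 2 8] head=3 tail=3 count=4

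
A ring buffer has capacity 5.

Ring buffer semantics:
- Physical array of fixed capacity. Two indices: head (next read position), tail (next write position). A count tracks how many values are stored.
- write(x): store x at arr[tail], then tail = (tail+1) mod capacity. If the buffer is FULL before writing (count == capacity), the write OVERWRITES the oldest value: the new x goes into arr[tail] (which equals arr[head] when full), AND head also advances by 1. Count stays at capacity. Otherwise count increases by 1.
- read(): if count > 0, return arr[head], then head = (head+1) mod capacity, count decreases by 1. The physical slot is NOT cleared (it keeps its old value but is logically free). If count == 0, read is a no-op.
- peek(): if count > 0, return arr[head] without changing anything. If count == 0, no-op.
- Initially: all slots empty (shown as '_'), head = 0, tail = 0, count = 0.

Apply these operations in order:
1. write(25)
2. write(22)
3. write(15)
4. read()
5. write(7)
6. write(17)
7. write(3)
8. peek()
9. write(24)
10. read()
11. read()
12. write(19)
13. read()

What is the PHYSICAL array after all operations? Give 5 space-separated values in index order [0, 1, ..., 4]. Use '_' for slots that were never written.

Answer: 3 24 19 7 17

Derivation:
After op 1 (write(25)): arr=[25 _ _ _ _] head=0 tail=1 count=1
After op 2 (write(22)): arr=[25 22 _ _ _] head=0 tail=2 count=2
After op 3 (write(15)): arr=[25 22 15 _ _] head=0 tail=3 count=3
After op 4 (read()): arr=[25 22 15 _ _] head=1 tail=3 count=2
After op 5 (write(7)): arr=[25 22 15 7 _] head=1 tail=4 count=3
After op 6 (write(17)): arr=[25 22 15 7 17] head=1 tail=0 count=4
After op 7 (write(3)): arr=[3 22 15 7 17] head=1 tail=1 count=5
After op 8 (peek()): arr=[3 22 15 7 17] head=1 tail=1 count=5
After op 9 (write(24)): arr=[3 24 15 7 17] head=2 tail=2 count=5
After op 10 (read()): arr=[3 24 15 7 17] head=3 tail=2 count=4
After op 11 (read()): arr=[3 24 15 7 17] head=4 tail=2 count=3
After op 12 (write(19)): arr=[3 24 19 7 17] head=4 tail=3 count=4
After op 13 (read()): arr=[3 24 19 7 17] head=0 tail=3 count=3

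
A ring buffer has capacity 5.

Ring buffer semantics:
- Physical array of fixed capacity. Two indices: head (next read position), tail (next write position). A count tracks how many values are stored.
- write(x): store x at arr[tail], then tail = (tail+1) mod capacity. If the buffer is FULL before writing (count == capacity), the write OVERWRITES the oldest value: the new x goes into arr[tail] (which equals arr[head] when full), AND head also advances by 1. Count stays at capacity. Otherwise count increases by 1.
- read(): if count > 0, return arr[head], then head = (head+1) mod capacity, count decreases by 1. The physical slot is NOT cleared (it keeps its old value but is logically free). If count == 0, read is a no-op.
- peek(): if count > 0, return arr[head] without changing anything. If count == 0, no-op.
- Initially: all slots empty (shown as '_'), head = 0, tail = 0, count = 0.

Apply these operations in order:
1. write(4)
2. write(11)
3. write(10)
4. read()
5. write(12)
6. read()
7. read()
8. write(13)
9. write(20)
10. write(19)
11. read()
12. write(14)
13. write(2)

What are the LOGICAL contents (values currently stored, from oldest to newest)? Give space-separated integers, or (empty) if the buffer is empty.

After op 1 (write(4)): arr=[4 _ _ _ _] head=0 tail=1 count=1
After op 2 (write(11)): arr=[4 11 _ _ _] head=0 tail=2 count=2
After op 3 (write(10)): arr=[4 11 10 _ _] head=0 tail=3 count=3
After op 4 (read()): arr=[4 11 10 _ _] head=1 tail=3 count=2
After op 5 (write(12)): arr=[4 11 10 12 _] head=1 tail=4 count=3
After op 6 (read()): arr=[4 11 10 12 _] head=2 tail=4 count=2
After op 7 (read()): arr=[4 11 10 12 _] head=3 tail=4 count=1
After op 8 (write(13)): arr=[4 11 10 12 13] head=3 tail=0 count=2
After op 9 (write(20)): arr=[20 11 10 12 13] head=3 tail=1 count=3
After op 10 (write(19)): arr=[20 19 10 12 13] head=3 tail=2 count=4
After op 11 (read()): arr=[20 19 10 12 13] head=4 tail=2 count=3
After op 12 (write(14)): arr=[20 19 14 12 13] head=4 tail=3 count=4
After op 13 (write(2)): arr=[20 19 14 2 13] head=4 tail=4 count=5

Answer: 13 20 19 14 2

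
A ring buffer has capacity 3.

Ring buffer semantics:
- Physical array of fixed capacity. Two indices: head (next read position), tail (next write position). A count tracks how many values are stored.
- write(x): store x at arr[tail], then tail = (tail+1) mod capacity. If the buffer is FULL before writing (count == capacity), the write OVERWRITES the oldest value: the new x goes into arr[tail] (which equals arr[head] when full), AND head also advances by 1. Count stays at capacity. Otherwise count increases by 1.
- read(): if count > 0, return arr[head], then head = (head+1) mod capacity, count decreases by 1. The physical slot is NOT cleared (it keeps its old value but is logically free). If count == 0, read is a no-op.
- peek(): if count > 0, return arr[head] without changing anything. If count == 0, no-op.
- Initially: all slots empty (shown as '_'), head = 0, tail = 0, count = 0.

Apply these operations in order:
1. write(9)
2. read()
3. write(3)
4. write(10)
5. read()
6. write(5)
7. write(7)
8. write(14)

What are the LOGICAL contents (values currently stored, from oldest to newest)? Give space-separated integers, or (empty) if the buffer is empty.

Answer: 5 7 14

Derivation:
After op 1 (write(9)): arr=[9 _ _] head=0 tail=1 count=1
After op 2 (read()): arr=[9 _ _] head=1 tail=1 count=0
After op 3 (write(3)): arr=[9 3 _] head=1 tail=2 count=1
After op 4 (write(10)): arr=[9 3 10] head=1 tail=0 count=2
After op 5 (read()): arr=[9 3 10] head=2 tail=0 count=1
After op 6 (write(5)): arr=[5 3 10] head=2 tail=1 count=2
After op 7 (write(7)): arr=[5 7 10] head=2 tail=2 count=3
After op 8 (write(14)): arr=[5 7 14] head=0 tail=0 count=3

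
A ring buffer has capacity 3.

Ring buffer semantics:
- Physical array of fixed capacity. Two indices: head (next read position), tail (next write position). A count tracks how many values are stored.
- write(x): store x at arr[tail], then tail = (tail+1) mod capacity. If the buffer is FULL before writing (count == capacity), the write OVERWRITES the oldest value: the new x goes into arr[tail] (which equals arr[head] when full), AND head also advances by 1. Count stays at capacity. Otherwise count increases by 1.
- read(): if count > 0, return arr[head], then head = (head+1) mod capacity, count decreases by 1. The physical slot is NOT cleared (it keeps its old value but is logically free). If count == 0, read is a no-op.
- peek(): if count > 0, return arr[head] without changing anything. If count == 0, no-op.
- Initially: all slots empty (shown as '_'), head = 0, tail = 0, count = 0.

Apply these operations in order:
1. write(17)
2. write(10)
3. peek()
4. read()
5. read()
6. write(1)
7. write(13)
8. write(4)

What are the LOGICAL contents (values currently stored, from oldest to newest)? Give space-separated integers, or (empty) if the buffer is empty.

After op 1 (write(17)): arr=[17 _ _] head=0 tail=1 count=1
After op 2 (write(10)): arr=[17 10 _] head=0 tail=2 count=2
After op 3 (peek()): arr=[17 10 _] head=0 tail=2 count=2
After op 4 (read()): arr=[17 10 _] head=1 tail=2 count=1
After op 5 (read()): arr=[17 10 _] head=2 tail=2 count=0
After op 6 (write(1)): arr=[17 10 1] head=2 tail=0 count=1
After op 7 (write(13)): arr=[13 10 1] head=2 tail=1 count=2
After op 8 (write(4)): arr=[13 4 1] head=2 tail=2 count=3

Answer: 1 13 4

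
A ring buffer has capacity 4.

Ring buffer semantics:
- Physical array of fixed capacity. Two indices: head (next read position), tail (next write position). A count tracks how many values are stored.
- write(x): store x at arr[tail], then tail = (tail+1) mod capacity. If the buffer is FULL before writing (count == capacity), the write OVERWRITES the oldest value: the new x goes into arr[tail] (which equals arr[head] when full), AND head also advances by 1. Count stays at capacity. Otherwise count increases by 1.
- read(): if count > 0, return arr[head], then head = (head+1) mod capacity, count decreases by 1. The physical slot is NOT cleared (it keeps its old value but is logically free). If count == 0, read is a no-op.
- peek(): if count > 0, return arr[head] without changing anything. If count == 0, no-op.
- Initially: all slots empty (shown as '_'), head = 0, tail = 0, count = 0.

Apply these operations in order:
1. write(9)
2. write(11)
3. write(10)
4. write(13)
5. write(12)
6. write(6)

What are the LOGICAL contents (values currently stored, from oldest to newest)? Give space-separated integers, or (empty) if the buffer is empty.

Answer: 10 13 12 6

Derivation:
After op 1 (write(9)): arr=[9 _ _ _] head=0 tail=1 count=1
After op 2 (write(11)): arr=[9 11 _ _] head=0 tail=2 count=2
After op 3 (write(10)): arr=[9 11 10 _] head=0 tail=3 count=3
After op 4 (write(13)): arr=[9 11 10 13] head=0 tail=0 count=4
After op 5 (write(12)): arr=[12 11 10 13] head=1 tail=1 count=4
After op 6 (write(6)): arr=[12 6 10 13] head=2 tail=2 count=4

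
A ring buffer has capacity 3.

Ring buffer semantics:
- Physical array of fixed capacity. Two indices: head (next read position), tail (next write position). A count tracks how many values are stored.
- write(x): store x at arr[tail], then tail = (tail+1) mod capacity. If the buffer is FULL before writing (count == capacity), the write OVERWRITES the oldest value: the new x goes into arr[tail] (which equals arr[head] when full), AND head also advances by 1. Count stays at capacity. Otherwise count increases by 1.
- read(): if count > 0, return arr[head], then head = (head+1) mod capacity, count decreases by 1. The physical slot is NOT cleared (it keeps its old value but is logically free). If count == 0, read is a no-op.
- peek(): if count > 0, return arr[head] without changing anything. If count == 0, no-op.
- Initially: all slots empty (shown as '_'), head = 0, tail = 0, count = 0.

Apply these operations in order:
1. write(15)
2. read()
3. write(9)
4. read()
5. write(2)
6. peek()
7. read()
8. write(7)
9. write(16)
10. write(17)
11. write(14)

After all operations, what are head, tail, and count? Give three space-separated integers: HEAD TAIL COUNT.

Answer: 1 1 3

Derivation:
After op 1 (write(15)): arr=[15 _ _] head=0 tail=1 count=1
After op 2 (read()): arr=[15 _ _] head=1 tail=1 count=0
After op 3 (write(9)): arr=[15 9 _] head=1 tail=2 count=1
After op 4 (read()): arr=[15 9 _] head=2 tail=2 count=0
After op 5 (write(2)): arr=[15 9 2] head=2 tail=0 count=1
After op 6 (peek()): arr=[15 9 2] head=2 tail=0 count=1
After op 7 (read()): arr=[15 9 2] head=0 tail=0 count=0
After op 8 (write(7)): arr=[7 9 2] head=0 tail=1 count=1
After op 9 (write(16)): arr=[7 16 2] head=0 tail=2 count=2
After op 10 (write(17)): arr=[7 16 17] head=0 tail=0 count=3
After op 11 (write(14)): arr=[14 16 17] head=1 tail=1 count=3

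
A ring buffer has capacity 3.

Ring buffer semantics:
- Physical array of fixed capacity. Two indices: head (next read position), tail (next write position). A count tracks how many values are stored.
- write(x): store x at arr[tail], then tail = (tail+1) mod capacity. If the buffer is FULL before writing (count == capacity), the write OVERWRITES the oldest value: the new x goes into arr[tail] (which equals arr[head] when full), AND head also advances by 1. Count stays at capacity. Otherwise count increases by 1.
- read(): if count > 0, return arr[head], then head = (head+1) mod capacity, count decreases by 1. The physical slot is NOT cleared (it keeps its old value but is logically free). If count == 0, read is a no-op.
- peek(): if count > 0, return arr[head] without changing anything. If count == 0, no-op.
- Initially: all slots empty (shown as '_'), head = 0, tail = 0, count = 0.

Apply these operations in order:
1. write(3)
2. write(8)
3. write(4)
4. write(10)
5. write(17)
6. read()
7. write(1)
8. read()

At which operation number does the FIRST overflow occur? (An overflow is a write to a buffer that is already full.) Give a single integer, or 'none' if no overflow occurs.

After op 1 (write(3)): arr=[3 _ _] head=0 tail=1 count=1
After op 2 (write(8)): arr=[3 8 _] head=0 tail=2 count=2
After op 3 (write(4)): arr=[3 8 4] head=0 tail=0 count=3
After op 4 (write(10)): arr=[10 8 4] head=1 tail=1 count=3
After op 5 (write(17)): arr=[10 17 4] head=2 tail=2 count=3
After op 6 (read()): arr=[10 17 4] head=0 tail=2 count=2
After op 7 (write(1)): arr=[10 17 1] head=0 tail=0 count=3
After op 8 (read()): arr=[10 17 1] head=1 tail=0 count=2

Answer: 4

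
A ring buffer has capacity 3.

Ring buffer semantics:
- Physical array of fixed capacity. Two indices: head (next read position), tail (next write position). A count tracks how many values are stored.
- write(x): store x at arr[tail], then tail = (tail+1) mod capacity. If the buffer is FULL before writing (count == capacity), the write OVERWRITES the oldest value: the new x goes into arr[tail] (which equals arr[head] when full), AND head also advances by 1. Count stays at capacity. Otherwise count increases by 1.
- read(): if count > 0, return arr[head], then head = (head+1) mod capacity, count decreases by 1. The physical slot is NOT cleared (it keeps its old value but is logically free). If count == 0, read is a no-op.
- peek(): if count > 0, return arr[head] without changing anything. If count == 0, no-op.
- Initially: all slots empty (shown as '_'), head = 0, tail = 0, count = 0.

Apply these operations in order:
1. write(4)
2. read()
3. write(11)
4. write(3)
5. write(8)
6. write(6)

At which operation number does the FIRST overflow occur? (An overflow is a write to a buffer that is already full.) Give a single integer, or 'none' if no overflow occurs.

Answer: 6

Derivation:
After op 1 (write(4)): arr=[4 _ _] head=0 tail=1 count=1
After op 2 (read()): arr=[4 _ _] head=1 tail=1 count=0
After op 3 (write(11)): arr=[4 11 _] head=1 tail=2 count=1
After op 4 (write(3)): arr=[4 11 3] head=1 tail=0 count=2
After op 5 (write(8)): arr=[8 11 3] head=1 tail=1 count=3
After op 6 (write(6)): arr=[8 6 3] head=2 tail=2 count=3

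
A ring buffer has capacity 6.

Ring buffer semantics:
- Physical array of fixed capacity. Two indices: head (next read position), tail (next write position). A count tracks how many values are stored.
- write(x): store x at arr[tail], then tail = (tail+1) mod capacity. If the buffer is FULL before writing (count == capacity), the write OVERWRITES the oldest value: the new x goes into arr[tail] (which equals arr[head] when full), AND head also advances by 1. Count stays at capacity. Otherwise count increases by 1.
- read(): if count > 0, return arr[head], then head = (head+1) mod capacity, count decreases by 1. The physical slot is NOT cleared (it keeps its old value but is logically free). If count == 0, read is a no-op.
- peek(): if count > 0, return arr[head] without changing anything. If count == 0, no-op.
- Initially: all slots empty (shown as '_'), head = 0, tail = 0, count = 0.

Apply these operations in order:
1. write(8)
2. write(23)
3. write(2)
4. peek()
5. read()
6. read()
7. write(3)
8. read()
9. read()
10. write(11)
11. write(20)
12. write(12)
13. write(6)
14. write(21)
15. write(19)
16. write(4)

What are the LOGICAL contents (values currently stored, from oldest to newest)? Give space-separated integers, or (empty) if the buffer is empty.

Answer: 20 12 6 21 19 4

Derivation:
After op 1 (write(8)): arr=[8 _ _ _ _ _] head=0 tail=1 count=1
After op 2 (write(23)): arr=[8 23 _ _ _ _] head=0 tail=2 count=2
After op 3 (write(2)): arr=[8 23 2 _ _ _] head=0 tail=3 count=3
After op 4 (peek()): arr=[8 23 2 _ _ _] head=0 tail=3 count=3
After op 5 (read()): arr=[8 23 2 _ _ _] head=1 tail=3 count=2
After op 6 (read()): arr=[8 23 2 _ _ _] head=2 tail=3 count=1
After op 7 (write(3)): arr=[8 23 2 3 _ _] head=2 tail=4 count=2
After op 8 (read()): arr=[8 23 2 3 _ _] head=3 tail=4 count=1
After op 9 (read()): arr=[8 23 2 3 _ _] head=4 tail=4 count=0
After op 10 (write(11)): arr=[8 23 2 3 11 _] head=4 tail=5 count=1
After op 11 (write(20)): arr=[8 23 2 3 11 20] head=4 tail=0 count=2
After op 12 (write(12)): arr=[12 23 2 3 11 20] head=4 tail=1 count=3
After op 13 (write(6)): arr=[12 6 2 3 11 20] head=4 tail=2 count=4
After op 14 (write(21)): arr=[12 6 21 3 11 20] head=4 tail=3 count=5
After op 15 (write(19)): arr=[12 6 21 19 11 20] head=4 tail=4 count=6
After op 16 (write(4)): arr=[12 6 21 19 4 20] head=5 tail=5 count=6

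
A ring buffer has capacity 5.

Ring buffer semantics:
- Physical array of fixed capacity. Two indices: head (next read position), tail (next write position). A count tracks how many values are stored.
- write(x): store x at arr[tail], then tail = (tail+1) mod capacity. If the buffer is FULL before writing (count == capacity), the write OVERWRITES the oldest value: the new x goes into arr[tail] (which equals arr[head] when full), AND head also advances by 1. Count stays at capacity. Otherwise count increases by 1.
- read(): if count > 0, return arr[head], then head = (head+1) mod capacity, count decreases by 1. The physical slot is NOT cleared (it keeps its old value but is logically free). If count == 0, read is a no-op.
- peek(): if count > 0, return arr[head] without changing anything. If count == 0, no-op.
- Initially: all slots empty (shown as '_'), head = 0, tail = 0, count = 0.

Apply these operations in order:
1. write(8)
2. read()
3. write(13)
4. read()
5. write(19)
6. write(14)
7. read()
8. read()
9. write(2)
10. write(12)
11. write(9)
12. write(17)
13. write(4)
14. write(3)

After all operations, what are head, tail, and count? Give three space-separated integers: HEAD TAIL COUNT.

After op 1 (write(8)): arr=[8 _ _ _ _] head=0 tail=1 count=1
After op 2 (read()): arr=[8 _ _ _ _] head=1 tail=1 count=0
After op 3 (write(13)): arr=[8 13 _ _ _] head=1 tail=2 count=1
After op 4 (read()): arr=[8 13 _ _ _] head=2 tail=2 count=0
After op 5 (write(19)): arr=[8 13 19 _ _] head=2 tail=3 count=1
After op 6 (write(14)): arr=[8 13 19 14 _] head=2 tail=4 count=2
After op 7 (read()): arr=[8 13 19 14 _] head=3 tail=4 count=1
After op 8 (read()): arr=[8 13 19 14 _] head=4 tail=4 count=0
After op 9 (write(2)): arr=[8 13 19 14 2] head=4 tail=0 count=1
After op 10 (write(12)): arr=[12 13 19 14 2] head=4 tail=1 count=2
After op 11 (write(9)): arr=[12 9 19 14 2] head=4 tail=2 count=3
After op 12 (write(17)): arr=[12 9 17 14 2] head=4 tail=3 count=4
After op 13 (write(4)): arr=[12 9 17 4 2] head=4 tail=4 count=5
After op 14 (write(3)): arr=[12 9 17 4 3] head=0 tail=0 count=5

Answer: 0 0 5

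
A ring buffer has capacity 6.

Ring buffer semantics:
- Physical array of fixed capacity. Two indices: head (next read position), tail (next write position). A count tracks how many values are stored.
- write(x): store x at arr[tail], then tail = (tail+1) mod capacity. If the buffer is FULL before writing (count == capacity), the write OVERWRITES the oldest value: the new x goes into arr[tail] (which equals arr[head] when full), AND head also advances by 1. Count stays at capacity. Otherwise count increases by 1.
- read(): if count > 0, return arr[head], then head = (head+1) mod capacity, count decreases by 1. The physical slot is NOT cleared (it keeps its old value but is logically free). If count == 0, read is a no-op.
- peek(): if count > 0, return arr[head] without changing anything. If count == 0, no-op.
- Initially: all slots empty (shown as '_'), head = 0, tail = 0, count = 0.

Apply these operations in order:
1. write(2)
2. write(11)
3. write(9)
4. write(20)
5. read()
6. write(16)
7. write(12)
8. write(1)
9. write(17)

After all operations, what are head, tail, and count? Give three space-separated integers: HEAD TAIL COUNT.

After op 1 (write(2)): arr=[2 _ _ _ _ _] head=0 tail=1 count=1
After op 2 (write(11)): arr=[2 11 _ _ _ _] head=0 tail=2 count=2
After op 3 (write(9)): arr=[2 11 9 _ _ _] head=0 tail=3 count=3
After op 4 (write(20)): arr=[2 11 9 20 _ _] head=0 tail=4 count=4
After op 5 (read()): arr=[2 11 9 20 _ _] head=1 tail=4 count=3
After op 6 (write(16)): arr=[2 11 9 20 16 _] head=1 tail=5 count=4
After op 7 (write(12)): arr=[2 11 9 20 16 12] head=1 tail=0 count=5
After op 8 (write(1)): arr=[1 11 9 20 16 12] head=1 tail=1 count=6
After op 9 (write(17)): arr=[1 17 9 20 16 12] head=2 tail=2 count=6

Answer: 2 2 6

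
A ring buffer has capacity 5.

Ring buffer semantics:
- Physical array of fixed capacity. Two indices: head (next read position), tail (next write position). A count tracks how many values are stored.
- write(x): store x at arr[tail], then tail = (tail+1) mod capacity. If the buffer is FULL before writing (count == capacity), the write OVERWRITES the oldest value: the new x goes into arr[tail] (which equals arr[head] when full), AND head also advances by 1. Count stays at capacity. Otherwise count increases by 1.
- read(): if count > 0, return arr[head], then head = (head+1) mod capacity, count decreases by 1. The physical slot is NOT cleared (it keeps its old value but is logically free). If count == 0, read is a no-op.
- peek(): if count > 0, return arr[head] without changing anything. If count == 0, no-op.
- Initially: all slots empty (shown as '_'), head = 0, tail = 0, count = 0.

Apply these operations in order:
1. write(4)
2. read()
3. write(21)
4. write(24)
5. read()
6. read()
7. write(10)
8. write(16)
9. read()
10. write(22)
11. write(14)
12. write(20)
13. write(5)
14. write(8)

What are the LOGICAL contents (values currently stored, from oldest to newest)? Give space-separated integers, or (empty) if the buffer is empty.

After op 1 (write(4)): arr=[4 _ _ _ _] head=0 tail=1 count=1
After op 2 (read()): arr=[4 _ _ _ _] head=1 tail=1 count=0
After op 3 (write(21)): arr=[4 21 _ _ _] head=1 tail=2 count=1
After op 4 (write(24)): arr=[4 21 24 _ _] head=1 tail=3 count=2
After op 5 (read()): arr=[4 21 24 _ _] head=2 tail=3 count=1
After op 6 (read()): arr=[4 21 24 _ _] head=3 tail=3 count=0
After op 7 (write(10)): arr=[4 21 24 10 _] head=3 tail=4 count=1
After op 8 (write(16)): arr=[4 21 24 10 16] head=3 tail=0 count=2
After op 9 (read()): arr=[4 21 24 10 16] head=4 tail=0 count=1
After op 10 (write(22)): arr=[22 21 24 10 16] head=4 tail=1 count=2
After op 11 (write(14)): arr=[22 14 24 10 16] head=4 tail=2 count=3
After op 12 (write(20)): arr=[22 14 20 10 16] head=4 tail=3 count=4
After op 13 (write(5)): arr=[22 14 20 5 16] head=4 tail=4 count=5
After op 14 (write(8)): arr=[22 14 20 5 8] head=0 tail=0 count=5

Answer: 22 14 20 5 8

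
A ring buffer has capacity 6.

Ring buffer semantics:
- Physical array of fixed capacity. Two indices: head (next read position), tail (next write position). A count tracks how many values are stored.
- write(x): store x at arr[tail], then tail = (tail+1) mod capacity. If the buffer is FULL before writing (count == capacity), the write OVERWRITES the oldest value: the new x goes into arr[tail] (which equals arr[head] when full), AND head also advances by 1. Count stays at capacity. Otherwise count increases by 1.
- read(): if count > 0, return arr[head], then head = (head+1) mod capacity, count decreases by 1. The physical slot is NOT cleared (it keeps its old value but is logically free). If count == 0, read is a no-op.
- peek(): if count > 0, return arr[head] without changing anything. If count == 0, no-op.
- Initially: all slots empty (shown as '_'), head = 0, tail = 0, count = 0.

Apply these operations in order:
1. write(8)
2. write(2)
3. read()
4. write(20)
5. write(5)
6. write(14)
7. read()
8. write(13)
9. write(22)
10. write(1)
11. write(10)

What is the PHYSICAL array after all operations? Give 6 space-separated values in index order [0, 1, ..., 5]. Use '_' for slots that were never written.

After op 1 (write(8)): arr=[8 _ _ _ _ _] head=0 tail=1 count=1
After op 2 (write(2)): arr=[8 2 _ _ _ _] head=0 tail=2 count=2
After op 3 (read()): arr=[8 2 _ _ _ _] head=1 tail=2 count=1
After op 4 (write(20)): arr=[8 2 20 _ _ _] head=1 tail=3 count=2
After op 5 (write(5)): arr=[8 2 20 5 _ _] head=1 tail=4 count=3
After op 6 (write(14)): arr=[8 2 20 5 14 _] head=1 tail=5 count=4
After op 7 (read()): arr=[8 2 20 5 14 _] head=2 tail=5 count=3
After op 8 (write(13)): arr=[8 2 20 5 14 13] head=2 tail=0 count=4
After op 9 (write(22)): arr=[22 2 20 5 14 13] head=2 tail=1 count=5
After op 10 (write(1)): arr=[22 1 20 5 14 13] head=2 tail=2 count=6
After op 11 (write(10)): arr=[22 1 10 5 14 13] head=3 tail=3 count=6

Answer: 22 1 10 5 14 13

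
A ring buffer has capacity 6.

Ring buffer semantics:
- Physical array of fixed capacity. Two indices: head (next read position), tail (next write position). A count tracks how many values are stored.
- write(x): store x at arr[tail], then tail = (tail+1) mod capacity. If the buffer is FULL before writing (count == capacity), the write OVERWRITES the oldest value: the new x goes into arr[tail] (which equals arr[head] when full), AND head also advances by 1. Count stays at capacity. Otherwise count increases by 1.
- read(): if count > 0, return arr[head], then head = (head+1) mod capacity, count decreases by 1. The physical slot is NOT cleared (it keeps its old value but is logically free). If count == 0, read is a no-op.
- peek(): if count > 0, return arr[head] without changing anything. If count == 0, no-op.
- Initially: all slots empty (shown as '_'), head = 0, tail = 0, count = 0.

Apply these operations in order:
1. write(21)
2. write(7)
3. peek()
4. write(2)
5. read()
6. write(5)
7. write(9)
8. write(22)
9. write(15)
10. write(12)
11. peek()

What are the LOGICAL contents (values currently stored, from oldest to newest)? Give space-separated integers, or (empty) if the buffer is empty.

Answer: 2 5 9 22 15 12

Derivation:
After op 1 (write(21)): arr=[21 _ _ _ _ _] head=0 tail=1 count=1
After op 2 (write(7)): arr=[21 7 _ _ _ _] head=0 tail=2 count=2
After op 3 (peek()): arr=[21 7 _ _ _ _] head=0 tail=2 count=2
After op 4 (write(2)): arr=[21 7 2 _ _ _] head=0 tail=3 count=3
After op 5 (read()): arr=[21 7 2 _ _ _] head=1 tail=3 count=2
After op 6 (write(5)): arr=[21 7 2 5 _ _] head=1 tail=4 count=3
After op 7 (write(9)): arr=[21 7 2 5 9 _] head=1 tail=5 count=4
After op 8 (write(22)): arr=[21 7 2 5 9 22] head=1 tail=0 count=5
After op 9 (write(15)): arr=[15 7 2 5 9 22] head=1 tail=1 count=6
After op 10 (write(12)): arr=[15 12 2 5 9 22] head=2 tail=2 count=6
After op 11 (peek()): arr=[15 12 2 5 9 22] head=2 tail=2 count=6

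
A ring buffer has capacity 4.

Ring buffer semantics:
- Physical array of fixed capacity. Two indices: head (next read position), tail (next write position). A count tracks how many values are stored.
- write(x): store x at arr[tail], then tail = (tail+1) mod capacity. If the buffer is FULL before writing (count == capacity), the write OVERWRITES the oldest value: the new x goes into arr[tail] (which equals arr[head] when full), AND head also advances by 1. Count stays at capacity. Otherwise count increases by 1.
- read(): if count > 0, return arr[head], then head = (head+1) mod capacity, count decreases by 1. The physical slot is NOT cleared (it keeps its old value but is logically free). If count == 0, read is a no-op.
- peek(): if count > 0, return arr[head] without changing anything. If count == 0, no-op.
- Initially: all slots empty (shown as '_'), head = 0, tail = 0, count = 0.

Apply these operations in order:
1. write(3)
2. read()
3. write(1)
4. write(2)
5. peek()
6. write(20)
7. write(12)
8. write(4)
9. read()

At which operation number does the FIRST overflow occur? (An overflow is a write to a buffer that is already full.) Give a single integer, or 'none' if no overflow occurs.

Answer: 8

Derivation:
After op 1 (write(3)): arr=[3 _ _ _] head=0 tail=1 count=1
After op 2 (read()): arr=[3 _ _ _] head=1 tail=1 count=0
After op 3 (write(1)): arr=[3 1 _ _] head=1 tail=2 count=1
After op 4 (write(2)): arr=[3 1 2 _] head=1 tail=3 count=2
After op 5 (peek()): arr=[3 1 2 _] head=1 tail=3 count=2
After op 6 (write(20)): arr=[3 1 2 20] head=1 tail=0 count=3
After op 7 (write(12)): arr=[12 1 2 20] head=1 tail=1 count=4
After op 8 (write(4)): arr=[12 4 2 20] head=2 tail=2 count=4
After op 9 (read()): arr=[12 4 2 20] head=3 tail=2 count=3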